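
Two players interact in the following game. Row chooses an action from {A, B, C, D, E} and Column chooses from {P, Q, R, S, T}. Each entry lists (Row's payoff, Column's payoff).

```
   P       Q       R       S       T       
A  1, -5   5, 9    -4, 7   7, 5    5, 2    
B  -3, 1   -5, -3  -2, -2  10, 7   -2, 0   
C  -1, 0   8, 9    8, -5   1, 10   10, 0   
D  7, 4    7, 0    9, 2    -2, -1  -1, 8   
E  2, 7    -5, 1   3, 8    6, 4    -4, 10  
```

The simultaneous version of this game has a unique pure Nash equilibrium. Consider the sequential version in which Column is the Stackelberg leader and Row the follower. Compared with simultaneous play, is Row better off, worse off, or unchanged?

Work backward from Row's decision.
- P: Row compares 1, -3, -1, 7, 2 and picks D; Column would get 4.
- Q: Row compares 5, -5, 8, 7, -5 and picks C; Column would get 9.
- R: Row compares -4, -2, 8, 9, 3 and picks D; Column would get 2.
- S: Row compares 7, 10, 1, -2, 6 and picks B; Column would get 7.
- T: Row compares 5, -2, 10, -1, -4 and picks C; Column would get 0.
Maximizing over 4, 9, 2, 7, 0, Column chooses Q. Subgame-perfect outcome: (C, Q) with payoffs (8, 9).
Now find the simultaneous Nash equilibrium.
Row's best replies: P→D; Q→C; R→D; S→B; T→C.
Column's best replies: A→Q; B→S; C→S; D→T; E→T.
The unique mutual best reply is (B, S), giving (10, 7).
Row earns 8 sequentially versus 10 at the Nash outcome: worse off.

worse off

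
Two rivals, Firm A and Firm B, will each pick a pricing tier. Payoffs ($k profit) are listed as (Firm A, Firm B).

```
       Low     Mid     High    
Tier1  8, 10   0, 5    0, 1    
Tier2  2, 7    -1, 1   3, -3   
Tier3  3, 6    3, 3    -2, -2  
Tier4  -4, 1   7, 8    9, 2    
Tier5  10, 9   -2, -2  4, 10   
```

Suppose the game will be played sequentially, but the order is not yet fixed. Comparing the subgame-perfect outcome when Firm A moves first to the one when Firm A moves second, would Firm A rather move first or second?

second

If Firm A leads: Firm B's best replies are Tier1→Low, Tier2→Low, Tier3→Low, Tier4→Mid, Tier5→High; Firm A's induced payoffs 8, 2, 3, 7, 4; outcome (Tier1, Low), payoffs (8, 10).
If Firm B leads: Firm A's best replies are Low→Tier5, Mid→Tier4, High→Tier4; Firm B's induced payoffs 9, 8, 2; outcome (Tier5, Low), payoffs (10, 9).
Firm A gets 8 moving first and 10 moving second, so Firm A prefers to move second.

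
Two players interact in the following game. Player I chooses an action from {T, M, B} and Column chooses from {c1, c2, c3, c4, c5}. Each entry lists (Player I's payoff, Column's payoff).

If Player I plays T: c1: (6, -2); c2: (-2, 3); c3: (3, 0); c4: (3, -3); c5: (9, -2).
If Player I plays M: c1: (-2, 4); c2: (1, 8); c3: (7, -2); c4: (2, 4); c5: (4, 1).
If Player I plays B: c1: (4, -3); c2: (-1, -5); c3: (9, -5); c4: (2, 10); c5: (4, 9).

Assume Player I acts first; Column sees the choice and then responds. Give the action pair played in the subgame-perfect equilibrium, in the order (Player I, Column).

Work backward from Column's decision.
- T: BR = c2, leader payoff -2.
- M: BR = c2, leader payoff 1.
- B: BR = c4, leader payoff 2.
Among -2, 1, 2, the best is 2 at B. Subgame-perfect outcome: (B, c4) with payoffs (2, 10).

(B, c4)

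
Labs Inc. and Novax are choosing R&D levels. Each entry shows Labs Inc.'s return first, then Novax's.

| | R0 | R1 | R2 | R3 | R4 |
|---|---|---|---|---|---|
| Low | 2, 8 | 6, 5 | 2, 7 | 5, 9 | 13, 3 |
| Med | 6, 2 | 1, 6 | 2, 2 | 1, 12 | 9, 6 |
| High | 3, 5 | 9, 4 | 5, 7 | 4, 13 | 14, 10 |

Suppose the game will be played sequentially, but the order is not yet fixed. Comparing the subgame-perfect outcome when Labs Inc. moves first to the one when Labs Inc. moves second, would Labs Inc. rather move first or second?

If Labs Inc. leads: Novax's best replies are Low→R3, Med→R3, High→R3; Labs Inc.'s induced payoffs 5, 1, 4; outcome (Low, R3), payoffs (5, 9).
If Novax leads: Labs Inc.'s best replies are R0→Med, R1→High, R2→High, R3→Low, R4→High; Novax's induced payoffs 2, 4, 7, 9, 10; outcome (High, R4), payoffs (14, 10).
Labs Inc. gets 5 moving first and 14 moving second, so Labs Inc. prefers to move second.

second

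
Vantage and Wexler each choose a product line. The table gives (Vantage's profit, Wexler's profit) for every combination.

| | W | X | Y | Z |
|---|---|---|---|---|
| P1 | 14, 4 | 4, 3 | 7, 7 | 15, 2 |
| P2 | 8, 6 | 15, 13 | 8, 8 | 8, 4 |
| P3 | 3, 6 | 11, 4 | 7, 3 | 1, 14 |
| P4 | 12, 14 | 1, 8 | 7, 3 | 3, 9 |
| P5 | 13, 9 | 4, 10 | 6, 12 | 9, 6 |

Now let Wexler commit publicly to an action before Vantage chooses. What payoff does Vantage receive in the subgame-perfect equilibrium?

15

Vantage best-responds to each possible Wexler move:
- W: Vantage compares 14, 8, 3, 12, 13 and picks P1; Wexler would get 4.
- X: Vantage compares 4, 15, 11, 1, 4 and picks P2; Wexler would get 13.
- Y: Vantage compares 7, 8, 7, 7, 6 and picks P2; Wexler would get 8.
- Z: Vantage compares 15, 8, 1, 3, 9 and picks P1; Wexler would get 2.
Among 4, 13, 8, 2, the best is 13 at X. Subgame-perfect outcome: (P2, X) with payoffs (15, 13).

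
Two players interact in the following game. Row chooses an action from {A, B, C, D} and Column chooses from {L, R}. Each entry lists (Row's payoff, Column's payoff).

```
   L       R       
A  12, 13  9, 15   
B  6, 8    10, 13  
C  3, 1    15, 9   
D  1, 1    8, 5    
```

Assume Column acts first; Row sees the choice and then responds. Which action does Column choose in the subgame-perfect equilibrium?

Backward induction with Column moving first.
- L: BR = A, leader payoff 13.
- R: BR = C, leader payoff 9.
Column's induced payoffs are 13, 9, so Column commits to L. Subgame-perfect outcome: (A, L) with payoffs (12, 13).

L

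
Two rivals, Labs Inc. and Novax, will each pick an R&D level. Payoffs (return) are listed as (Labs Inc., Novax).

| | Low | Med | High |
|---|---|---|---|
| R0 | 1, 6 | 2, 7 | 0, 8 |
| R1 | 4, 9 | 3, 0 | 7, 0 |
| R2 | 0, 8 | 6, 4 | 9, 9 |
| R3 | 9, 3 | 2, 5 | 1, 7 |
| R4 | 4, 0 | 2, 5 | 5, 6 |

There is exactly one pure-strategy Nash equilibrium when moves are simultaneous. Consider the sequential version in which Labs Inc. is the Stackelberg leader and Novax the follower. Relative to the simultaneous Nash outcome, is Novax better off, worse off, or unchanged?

unchanged

Backward induction with Labs Inc. moving first.
- R0: Novax compares 6, 7, 8 and picks High; Labs Inc. would get 0.
- R1: Novax compares 9, 0, 0 and picks Low; Labs Inc. would get 4.
- R2: Novax compares 8, 4, 9 and picks High; Labs Inc. would get 9.
- R3: Novax compares 3, 5, 7 and picks High; Labs Inc. would get 1.
- R4: Novax compares 0, 5, 6 and picks High; Labs Inc. would get 5.
Labs Inc.'s induced payoffs are 0, 4, 9, 1, 5, so Labs Inc. commits to R2. Subgame-perfect outcome: (R2, High) with payoffs (9, 9).
Under simultaneous play:
Labs Inc.'s best replies: Low→R3; Med→R2; High→R2.
Novax's best replies: R0→High; R1→Low; R2→High; R3→High; R4→High.
The unique mutual best reply is (R2, High), giving (9, 9).
Novax earns 9 sequentially versus 9 at the Nash outcome: unchanged.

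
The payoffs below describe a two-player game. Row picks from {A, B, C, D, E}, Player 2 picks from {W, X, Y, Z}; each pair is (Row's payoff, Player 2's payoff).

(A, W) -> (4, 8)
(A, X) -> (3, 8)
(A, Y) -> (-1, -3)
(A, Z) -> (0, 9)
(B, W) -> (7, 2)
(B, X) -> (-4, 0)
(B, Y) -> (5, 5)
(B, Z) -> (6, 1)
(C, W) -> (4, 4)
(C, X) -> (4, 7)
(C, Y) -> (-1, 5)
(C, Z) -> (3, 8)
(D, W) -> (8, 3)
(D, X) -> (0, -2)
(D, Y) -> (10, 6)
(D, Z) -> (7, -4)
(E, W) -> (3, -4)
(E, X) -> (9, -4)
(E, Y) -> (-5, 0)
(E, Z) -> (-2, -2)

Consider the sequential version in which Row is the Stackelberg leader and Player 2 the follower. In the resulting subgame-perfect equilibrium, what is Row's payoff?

10

Solve by backward induction (Row leads).
- A: BR = Z, leader payoff 0.
- B: BR = Y, leader payoff 5.
- C: BR = Z, leader payoff 3.
- D: BR = Y, leader payoff 10.
- E: BR = Y, leader payoff -5.
Row's induced payoffs are 0, 5, 3, 10, -5, so Row commits to D. Subgame-perfect outcome: (D, Y) with payoffs (10, 6).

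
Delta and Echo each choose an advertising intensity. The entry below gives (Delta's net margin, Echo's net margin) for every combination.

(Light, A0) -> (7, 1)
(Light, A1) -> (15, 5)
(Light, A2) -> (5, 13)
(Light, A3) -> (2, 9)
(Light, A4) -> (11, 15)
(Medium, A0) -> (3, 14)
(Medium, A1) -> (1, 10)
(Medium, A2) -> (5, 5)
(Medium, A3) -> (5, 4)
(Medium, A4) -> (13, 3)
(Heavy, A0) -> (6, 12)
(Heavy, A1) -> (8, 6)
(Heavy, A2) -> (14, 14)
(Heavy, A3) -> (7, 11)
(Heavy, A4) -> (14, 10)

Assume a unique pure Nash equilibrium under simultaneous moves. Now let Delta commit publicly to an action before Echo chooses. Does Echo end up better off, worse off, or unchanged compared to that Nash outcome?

unchanged

Backward induction with Delta moving first.
- Light → Echo plays A4 (best of 1, 5, 13, 9, 15); Delta gets 11.
- Medium → Echo plays A0 (best of 14, 10, 5, 4, 3); Delta gets 3.
- Heavy → Echo plays A2 (best of 12, 6, 14, 11, 10); Delta gets 14.
Maximizing over 11, 3, 14, Delta chooses Heavy. Subgame-perfect outcome: (Heavy, A2) with payoffs (14, 14).
Now find the simultaneous Nash equilibrium.
Delta's best replies: A0→Light; A1→Light; A2→Heavy; A3→Heavy; A4→Heavy.
Echo's best replies: Light→A4; Medium→A0; Heavy→A2.
The unique mutual best reply is (Heavy, A2), giving (14, 14).
Echo earns 14 sequentially versus 14 at the Nash outcome: unchanged.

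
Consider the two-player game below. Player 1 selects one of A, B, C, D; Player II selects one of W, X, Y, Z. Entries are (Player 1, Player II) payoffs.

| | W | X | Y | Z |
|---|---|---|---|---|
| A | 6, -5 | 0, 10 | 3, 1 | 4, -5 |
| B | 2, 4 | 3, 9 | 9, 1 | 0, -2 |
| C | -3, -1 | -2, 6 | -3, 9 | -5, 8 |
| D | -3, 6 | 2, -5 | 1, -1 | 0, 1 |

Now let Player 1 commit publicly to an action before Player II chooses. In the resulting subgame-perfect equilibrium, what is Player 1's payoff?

Solve by backward induction (Player 1 leads).
- A → Player II plays X (best of -5, 10, 1, -5); Player 1 gets 0.
- B → Player II plays X (best of 4, 9, 1, -2); Player 1 gets 3.
- C → Player II plays Y (best of -1, 6, 9, 8); Player 1 gets -3.
- D → Player II plays W (best of 6, -5, -1, 1); Player 1 gets -3.
Among 0, 3, -3, -3, the best is 3 at B. Subgame-perfect outcome: (B, X) with payoffs (3, 9).

3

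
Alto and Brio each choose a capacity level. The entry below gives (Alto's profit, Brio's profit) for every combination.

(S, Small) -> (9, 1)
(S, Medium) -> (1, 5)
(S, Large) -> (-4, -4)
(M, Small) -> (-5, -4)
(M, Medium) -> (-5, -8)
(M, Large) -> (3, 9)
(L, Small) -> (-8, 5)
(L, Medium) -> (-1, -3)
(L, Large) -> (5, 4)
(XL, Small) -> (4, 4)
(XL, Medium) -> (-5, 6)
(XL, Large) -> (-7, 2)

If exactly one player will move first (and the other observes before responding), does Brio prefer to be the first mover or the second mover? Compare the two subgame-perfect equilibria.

If Alto leads: Brio's best replies are S→Medium, M→Large, L→Small, XL→Medium; Alto's induced payoffs 1, 3, -8, -5; outcome (M, Large), payoffs (3, 9).
If Brio leads: Alto's best replies are Small→S, Medium→S, Large→L; Brio's induced payoffs 1, 5, 4; outcome (S, Medium), payoffs (1, 5).
Brio gets 5 moving first and 9 moving second, so Brio prefers to move second.

second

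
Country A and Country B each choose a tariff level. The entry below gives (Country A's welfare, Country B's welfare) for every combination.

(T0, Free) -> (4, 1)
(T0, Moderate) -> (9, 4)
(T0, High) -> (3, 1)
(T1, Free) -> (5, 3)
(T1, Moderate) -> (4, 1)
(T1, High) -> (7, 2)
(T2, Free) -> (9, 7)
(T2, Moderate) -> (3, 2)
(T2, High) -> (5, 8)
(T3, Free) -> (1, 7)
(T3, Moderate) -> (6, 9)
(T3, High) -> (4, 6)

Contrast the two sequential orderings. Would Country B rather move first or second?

If Country A leads: Country B's best replies are T0→Moderate, T1→Free, T2→High, T3→Moderate; Country A's induced payoffs 9, 5, 5, 6; outcome (T0, Moderate), payoffs (9, 4).
If Country B leads: Country A's best replies are Free→T2, Moderate→T0, High→T1; Country B's induced payoffs 7, 4, 2; outcome (T2, Free), payoffs (9, 7).
Country B gets 7 moving first and 4 moving second, so Country B prefers to move first.

first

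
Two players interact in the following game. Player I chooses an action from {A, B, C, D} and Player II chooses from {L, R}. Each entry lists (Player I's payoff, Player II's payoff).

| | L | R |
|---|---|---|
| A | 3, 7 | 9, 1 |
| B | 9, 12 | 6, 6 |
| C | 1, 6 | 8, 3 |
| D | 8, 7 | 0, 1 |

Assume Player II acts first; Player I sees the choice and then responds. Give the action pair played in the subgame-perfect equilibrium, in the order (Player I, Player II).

Work backward from Player I's decision.
- L: BR = B, leader payoff 12.
- R: BR = A, leader payoff 1.
Maximizing over 12, 1, Player II chooses L. Subgame-perfect outcome: (B, L) with payoffs (9, 12).

(B, L)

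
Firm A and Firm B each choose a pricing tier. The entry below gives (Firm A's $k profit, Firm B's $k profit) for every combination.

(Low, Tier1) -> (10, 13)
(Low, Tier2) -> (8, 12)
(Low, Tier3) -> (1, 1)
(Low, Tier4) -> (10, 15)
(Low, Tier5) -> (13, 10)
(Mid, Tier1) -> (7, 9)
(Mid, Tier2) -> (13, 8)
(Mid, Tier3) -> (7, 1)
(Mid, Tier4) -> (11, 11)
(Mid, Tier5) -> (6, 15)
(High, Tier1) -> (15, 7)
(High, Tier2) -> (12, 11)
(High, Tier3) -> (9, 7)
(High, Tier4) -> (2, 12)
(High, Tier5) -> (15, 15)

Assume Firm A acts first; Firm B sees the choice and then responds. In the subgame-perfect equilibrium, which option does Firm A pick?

High

Work backward from Firm B's decision.
- Low: Firm B compares 13, 12, 1, 15, 10 and picks Tier4; Firm A would get 10.
- Mid: Firm B compares 9, 8, 1, 11, 15 and picks Tier5; Firm A would get 6.
- High: Firm B compares 7, 11, 7, 12, 15 and picks Tier5; Firm A would get 15.
Maximizing over 10, 6, 15, Firm A chooses High. Subgame-perfect outcome: (High, Tier5) with payoffs (15, 15).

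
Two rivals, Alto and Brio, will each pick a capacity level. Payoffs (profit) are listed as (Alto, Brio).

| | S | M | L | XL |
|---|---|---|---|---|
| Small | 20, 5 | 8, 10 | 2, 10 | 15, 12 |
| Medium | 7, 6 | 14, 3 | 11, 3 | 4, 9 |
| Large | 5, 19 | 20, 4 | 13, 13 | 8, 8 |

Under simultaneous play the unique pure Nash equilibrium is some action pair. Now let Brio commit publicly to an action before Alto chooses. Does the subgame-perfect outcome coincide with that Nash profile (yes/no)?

Alto best-responds to each possible Brio move:
- S: Alto compares 20, 7, 5 and picks Small; Brio would get 5.
- M: Alto compares 8, 14, 20 and picks Large; Brio would get 4.
- L: Alto compares 2, 11, 13 and picks Large; Brio would get 13.
- XL: Alto compares 15, 4, 8 and picks Small; Brio would get 12.
Maximizing over 5, 4, 13, 12, Brio chooses L. Subgame-perfect outcome: (Large, L) with payoffs (13, 13).
Now find the simultaneous Nash equilibrium.
Alto's best replies: S→Small; M→Large; L→Large; XL→Small.
Brio's best replies: Small→XL; Medium→XL; Large→S.
The unique mutual best reply is (Small, XL), giving (15, 12).
Sequential outcome (Large, L) differs from the Nash profile (Small, XL).

no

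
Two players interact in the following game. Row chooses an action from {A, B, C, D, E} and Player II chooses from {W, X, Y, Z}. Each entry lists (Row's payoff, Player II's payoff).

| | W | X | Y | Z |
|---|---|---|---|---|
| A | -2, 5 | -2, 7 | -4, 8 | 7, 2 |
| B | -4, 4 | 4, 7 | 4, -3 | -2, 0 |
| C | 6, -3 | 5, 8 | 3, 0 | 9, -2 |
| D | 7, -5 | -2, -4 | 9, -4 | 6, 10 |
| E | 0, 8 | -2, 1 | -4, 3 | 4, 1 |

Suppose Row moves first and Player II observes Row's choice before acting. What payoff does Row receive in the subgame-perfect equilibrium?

Work backward from Player II's decision.
- A: BR = Y, leader payoff -4.
- B: BR = X, leader payoff 4.
- C: BR = X, leader payoff 5.
- D: BR = Z, leader payoff 6.
- E: BR = W, leader payoff 0.
Row's induced payoffs are -4, 4, 5, 6, 0, so Row commits to D. Subgame-perfect outcome: (D, Z) with payoffs (6, 10).

6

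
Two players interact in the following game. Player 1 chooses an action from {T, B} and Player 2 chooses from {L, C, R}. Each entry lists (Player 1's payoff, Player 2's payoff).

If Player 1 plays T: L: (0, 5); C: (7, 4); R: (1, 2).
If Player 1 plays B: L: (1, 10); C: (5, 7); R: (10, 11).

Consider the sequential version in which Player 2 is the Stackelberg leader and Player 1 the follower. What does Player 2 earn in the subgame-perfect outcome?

Backward induction with Player 2 moving first.
- L: BR = B, leader payoff 10.
- C: BR = T, leader payoff 4.
- R: BR = B, leader payoff 11.
Among 10, 4, 11, the best is 11 at R. Subgame-perfect outcome: (B, R) with payoffs (10, 11).

11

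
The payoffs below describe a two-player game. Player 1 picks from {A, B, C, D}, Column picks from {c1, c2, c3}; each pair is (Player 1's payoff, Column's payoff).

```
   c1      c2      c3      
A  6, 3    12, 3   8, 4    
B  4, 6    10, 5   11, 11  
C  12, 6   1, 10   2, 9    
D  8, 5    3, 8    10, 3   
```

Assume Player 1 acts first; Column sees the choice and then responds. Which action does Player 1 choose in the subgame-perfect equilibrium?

B

Column best-responds to each possible Player 1 move:
- A: BR = c3, leader payoff 8.
- B: BR = c3, leader payoff 11.
- C: BR = c2, leader payoff 1.
- D: BR = c2, leader payoff 3.
Maximizing over 8, 11, 1, 3, Player 1 chooses B. Subgame-perfect outcome: (B, c3) with payoffs (11, 11).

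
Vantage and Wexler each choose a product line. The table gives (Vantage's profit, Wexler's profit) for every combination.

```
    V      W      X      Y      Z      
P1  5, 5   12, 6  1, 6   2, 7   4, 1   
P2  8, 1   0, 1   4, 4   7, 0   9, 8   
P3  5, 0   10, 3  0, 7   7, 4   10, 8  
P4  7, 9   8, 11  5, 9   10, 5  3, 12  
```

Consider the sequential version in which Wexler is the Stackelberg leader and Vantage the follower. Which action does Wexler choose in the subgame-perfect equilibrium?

X

Work backward from Vantage's decision.
- V: Vantage compares 5, 8, 5, 7 and picks P2; Wexler would get 1.
- W: Vantage compares 12, 0, 10, 8 and picks P1; Wexler would get 6.
- X: Vantage compares 1, 4, 0, 5 and picks P4; Wexler would get 9.
- Y: Vantage compares 2, 7, 7, 10 and picks P4; Wexler would get 5.
- Z: Vantage compares 4, 9, 10, 3 and picks P3; Wexler would get 8.
Among 1, 6, 9, 5, 8, the best is 9 at X. Subgame-perfect outcome: (P4, X) with payoffs (5, 9).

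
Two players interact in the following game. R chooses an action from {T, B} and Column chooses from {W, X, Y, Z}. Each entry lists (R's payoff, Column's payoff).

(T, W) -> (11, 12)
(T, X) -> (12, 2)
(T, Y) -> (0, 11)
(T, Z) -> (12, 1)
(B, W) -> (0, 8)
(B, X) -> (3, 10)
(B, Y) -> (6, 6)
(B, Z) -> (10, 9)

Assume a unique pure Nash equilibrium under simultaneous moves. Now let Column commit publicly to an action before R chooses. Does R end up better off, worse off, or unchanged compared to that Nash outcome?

unchanged

Solve by backward induction (Column leads).
- W: BR = T, leader payoff 12.
- X: BR = T, leader payoff 2.
- Y: BR = B, leader payoff 6.
- Z: BR = T, leader payoff 1.
Among 12, 2, 6, 1, the best is 12 at W. Subgame-perfect outcome: (T, W) with payoffs (11, 12).
Under simultaneous play:
R's best replies: W→T; X→T; Y→B; Z→T.
Column's best replies: T→W; B→X.
Only (T, W) has each player best-responding; Nash payoffs (11, 12).
R earns 11 sequentially versus 11 at the Nash outcome: unchanged.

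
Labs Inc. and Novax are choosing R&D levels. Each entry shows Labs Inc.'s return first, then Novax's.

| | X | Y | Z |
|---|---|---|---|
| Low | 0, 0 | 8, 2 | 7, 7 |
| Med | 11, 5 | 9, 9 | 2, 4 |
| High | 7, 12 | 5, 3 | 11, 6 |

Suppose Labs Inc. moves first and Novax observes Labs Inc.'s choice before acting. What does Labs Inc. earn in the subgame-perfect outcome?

Work backward from Novax's decision.
- Low → Novax plays Z (best of 0, 2, 7); Labs Inc. gets 7.
- Med → Novax plays Y (best of 5, 9, 4); Labs Inc. gets 9.
- High → Novax plays X (best of 12, 3, 6); Labs Inc. gets 7.
Maximizing over 7, 9, 7, Labs Inc. chooses Med. Subgame-perfect outcome: (Med, Y) with payoffs (9, 9).

9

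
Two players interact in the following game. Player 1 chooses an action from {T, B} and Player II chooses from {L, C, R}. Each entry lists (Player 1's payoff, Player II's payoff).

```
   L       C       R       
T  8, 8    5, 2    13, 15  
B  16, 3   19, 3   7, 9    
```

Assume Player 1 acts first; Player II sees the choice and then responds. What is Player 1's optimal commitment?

Player II best-responds to each possible Player 1 move:
- T: BR = R, leader payoff 13.
- B: BR = R, leader payoff 7.
Among 13, 7, the best is 13 at T. Subgame-perfect outcome: (T, R) with payoffs (13, 15).

T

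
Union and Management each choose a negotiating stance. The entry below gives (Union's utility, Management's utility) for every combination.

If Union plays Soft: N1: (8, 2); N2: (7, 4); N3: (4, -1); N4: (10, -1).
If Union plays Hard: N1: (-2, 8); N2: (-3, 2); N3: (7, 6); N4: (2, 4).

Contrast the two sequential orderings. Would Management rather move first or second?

first

If Union leads: Management's best replies are Soft→N2, Hard→N1; Union's induced payoffs 7, -2; outcome (Soft, N2), payoffs (7, 4).
If Management leads: Union's best replies are N1→Soft, N2→Soft, N3→Hard, N4→Soft; Management's induced payoffs 2, 4, 6, -1; outcome (Hard, N3), payoffs (7, 6).
Management gets 6 moving first and 4 moving second, so Management prefers to move first.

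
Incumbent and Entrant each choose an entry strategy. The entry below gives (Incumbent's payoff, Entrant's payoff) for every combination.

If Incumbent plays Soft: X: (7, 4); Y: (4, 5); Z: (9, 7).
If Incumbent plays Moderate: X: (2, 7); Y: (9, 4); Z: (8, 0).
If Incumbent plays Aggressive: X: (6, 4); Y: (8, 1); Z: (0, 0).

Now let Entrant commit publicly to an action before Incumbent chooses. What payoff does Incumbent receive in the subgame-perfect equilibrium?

9

Solve by backward induction (Entrant leads).
- X: Incumbent compares 7, 2, 6 and picks Soft; Entrant would get 4.
- Y: Incumbent compares 4, 9, 8 and picks Moderate; Entrant would get 4.
- Z: Incumbent compares 9, 8, 0 and picks Soft; Entrant would get 7.
Among 4, 4, 7, the best is 7 at Z. Subgame-perfect outcome: (Soft, Z) with payoffs (9, 7).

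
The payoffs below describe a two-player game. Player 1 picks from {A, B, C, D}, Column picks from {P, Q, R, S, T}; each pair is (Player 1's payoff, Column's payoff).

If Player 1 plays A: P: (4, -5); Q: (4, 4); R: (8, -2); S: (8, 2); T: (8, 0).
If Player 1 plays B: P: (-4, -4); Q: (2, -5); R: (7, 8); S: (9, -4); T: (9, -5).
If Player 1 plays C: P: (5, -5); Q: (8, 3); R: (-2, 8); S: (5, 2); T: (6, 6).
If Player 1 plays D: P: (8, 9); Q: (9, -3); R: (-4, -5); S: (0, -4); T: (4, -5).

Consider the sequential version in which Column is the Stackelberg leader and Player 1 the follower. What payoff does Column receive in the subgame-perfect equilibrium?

9

Work backward from Player 1's decision.
- P → Player 1 plays D (best of 4, -4, 5, 8); Column gets 9.
- Q → Player 1 plays D (best of 4, 2, 8, 9); Column gets -3.
- R → Player 1 plays A (best of 8, 7, -2, -4); Column gets -2.
- S → Player 1 plays B (best of 8, 9, 5, 0); Column gets -4.
- T → Player 1 plays B (best of 8, 9, 6, 4); Column gets -5.
Maximizing over 9, -3, -2, -4, -5, Column chooses P. Subgame-perfect outcome: (D, P) with payoffs (8, 9).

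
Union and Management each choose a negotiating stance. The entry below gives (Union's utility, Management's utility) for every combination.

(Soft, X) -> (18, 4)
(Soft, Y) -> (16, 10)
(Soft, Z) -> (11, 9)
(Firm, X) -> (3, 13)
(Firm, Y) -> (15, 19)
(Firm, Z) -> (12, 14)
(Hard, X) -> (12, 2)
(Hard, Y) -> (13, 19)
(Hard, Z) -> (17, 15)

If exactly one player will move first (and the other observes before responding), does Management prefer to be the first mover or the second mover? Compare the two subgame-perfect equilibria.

first

If Union leads: Management's best replies are Soft→Y, Firm→Y, Hard→Y; Union's induced payoffs 16, 15, 13; outcome (Soft, Y), payoffs (16, 10).
If Management leads: Union's best replies are X→Soft, Y→Soft, Z→Hard; Management's induced payoffs 4, 10, 15; outcome (Hard, Z), payoffs (17, 15).
Management gets 15 moving first and 10 moving second, so Management prefers to move first.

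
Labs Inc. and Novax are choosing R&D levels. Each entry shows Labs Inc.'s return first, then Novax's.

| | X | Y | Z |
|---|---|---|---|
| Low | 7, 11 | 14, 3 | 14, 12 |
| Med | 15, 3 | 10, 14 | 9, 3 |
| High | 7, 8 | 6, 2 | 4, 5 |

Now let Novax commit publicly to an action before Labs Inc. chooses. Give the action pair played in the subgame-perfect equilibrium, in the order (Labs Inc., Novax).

Solve by backward induction (Novax leads).
- X → Labs Inc. plays Med (best of 7, 15, 7); Novax gets 3.
- Y → Labs Inc. plays Low (best of 14, 10, 6); Novax gets 3.
- Z → Labs Inc. plays Low (best of 14, 9, 4); Novax gets 12.
Novax's induced payoffs are 3, 3, 12, so Novax commits to Z. Subgame-perfect outcome: (Low, Z) with payoffs (14, 12).

(Low, Z)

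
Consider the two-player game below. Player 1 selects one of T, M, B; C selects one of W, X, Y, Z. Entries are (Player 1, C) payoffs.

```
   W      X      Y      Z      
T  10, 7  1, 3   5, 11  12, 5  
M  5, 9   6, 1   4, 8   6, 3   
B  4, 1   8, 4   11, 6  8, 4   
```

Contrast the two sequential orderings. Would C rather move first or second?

first

If Player 1 leads: C's best replies are T→Y, M→W, B→Y; Player 1's induced payoffs 5, 5, 11; outcome (B, Y), payoffs (11, 6).
If C leads: Player 1's best replies are W→T, X→B, Y→B, Z→T; C's induced payoffs 7, 4, 6, 5; outcome (T, W), payoffs (10, 7).
C gets 7 moving first and 6 moving second, so C prefers to move first.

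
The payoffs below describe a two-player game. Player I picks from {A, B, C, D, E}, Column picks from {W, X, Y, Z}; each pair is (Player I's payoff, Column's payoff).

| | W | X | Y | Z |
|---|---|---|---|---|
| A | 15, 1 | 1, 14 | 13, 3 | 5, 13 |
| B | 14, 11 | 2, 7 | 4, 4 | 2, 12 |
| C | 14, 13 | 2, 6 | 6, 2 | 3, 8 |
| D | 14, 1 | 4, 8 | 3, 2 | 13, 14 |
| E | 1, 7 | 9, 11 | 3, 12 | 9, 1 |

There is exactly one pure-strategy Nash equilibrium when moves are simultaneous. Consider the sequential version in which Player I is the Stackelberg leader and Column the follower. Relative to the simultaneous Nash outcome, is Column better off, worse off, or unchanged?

Column best-responds to each possible Player I move:
- A: BR = X, leader payoff 1.
- B: BR = Z, leader payoff 2.
- C: BR = W, leader payoff 14.
- D: BR = Z, leader payoff 13.
- E: BR = Y, leader payoff 3.
Maximizing over 1, 2, 14, 13, 3, Player I chooses C. Subgame-perfect outcome: (C, W) with payoffs (14, 13).
Now find the simultaneous Nash equilibrium.
Player I's best replies: W→A; X→E; Y→A; Z→D.
Column's best replies: A→X; B→Z; C→W; D→Z; E→Y.
Only (D, Z) has each player best-responding; Nash payoffs (13, 14).
Column earns 13 sequentially versus 14 at the Nash outcome: worse off.

worse off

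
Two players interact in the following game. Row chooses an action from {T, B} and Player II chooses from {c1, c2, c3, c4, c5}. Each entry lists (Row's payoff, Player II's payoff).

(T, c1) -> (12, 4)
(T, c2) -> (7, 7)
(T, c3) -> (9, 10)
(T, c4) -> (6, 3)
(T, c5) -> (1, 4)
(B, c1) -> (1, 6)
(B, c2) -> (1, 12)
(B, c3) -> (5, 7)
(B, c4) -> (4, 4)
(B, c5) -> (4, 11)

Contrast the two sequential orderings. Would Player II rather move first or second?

first

If Row leads: Player II's best replies are T→c3, B→c2; Row's induced payoffs 9, 1; outcome (T, c3), payoffs (9, 10).
If Player II leads: Row's best replies are c1→T, c2→T, c3→T, c4→T, c5→B; Player II's induced payoffs 4, 7, 10, 3, 11; outcome (B, c5), payoffs (4, 11).
Player II gets 11 moving first and 10 moving second, so Player II prefers to move first.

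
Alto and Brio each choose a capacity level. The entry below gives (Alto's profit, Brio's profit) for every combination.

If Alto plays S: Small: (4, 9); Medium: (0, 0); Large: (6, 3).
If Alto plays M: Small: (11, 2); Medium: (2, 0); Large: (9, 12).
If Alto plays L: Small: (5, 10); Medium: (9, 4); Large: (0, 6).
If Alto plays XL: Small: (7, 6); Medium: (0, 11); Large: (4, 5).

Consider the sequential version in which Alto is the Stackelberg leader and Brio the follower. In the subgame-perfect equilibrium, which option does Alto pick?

M

Brio best-responds to each possible Alto move:
- S: BR = Small, leader payoff 4.
- M: BR = Large, leader payoff 9.
- L: BR = Small, leader payoff 5.
- XL: BR = Medium, leader payoff 0.
Maximizing over 4, 9, 5, 0, Alto chooses M. Subgame-perfect outcome: (M, Large) with payoffs (9, 12).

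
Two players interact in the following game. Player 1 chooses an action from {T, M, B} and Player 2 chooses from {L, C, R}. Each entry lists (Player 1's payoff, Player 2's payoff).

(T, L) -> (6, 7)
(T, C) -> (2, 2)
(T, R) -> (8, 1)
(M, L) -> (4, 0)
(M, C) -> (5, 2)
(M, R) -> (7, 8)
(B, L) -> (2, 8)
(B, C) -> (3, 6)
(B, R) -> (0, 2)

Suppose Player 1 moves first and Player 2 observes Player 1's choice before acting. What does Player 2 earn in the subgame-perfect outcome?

Work backward from Player 2's decision.
- T: Player 2 compares 7, 2, 1 and picks L; Player 1 would get 6.
- M: Player 2 compares 0, 2, 8 and picks R; Player 1 would get 7.
- B: Player 2 compares 8, 6, 2 and picks L; Player 1 would get 2.
Among 6, 7, 2, the best is 7 at M. Subgame-perfect outcome: (M, R) with payoffs (7, 8).

8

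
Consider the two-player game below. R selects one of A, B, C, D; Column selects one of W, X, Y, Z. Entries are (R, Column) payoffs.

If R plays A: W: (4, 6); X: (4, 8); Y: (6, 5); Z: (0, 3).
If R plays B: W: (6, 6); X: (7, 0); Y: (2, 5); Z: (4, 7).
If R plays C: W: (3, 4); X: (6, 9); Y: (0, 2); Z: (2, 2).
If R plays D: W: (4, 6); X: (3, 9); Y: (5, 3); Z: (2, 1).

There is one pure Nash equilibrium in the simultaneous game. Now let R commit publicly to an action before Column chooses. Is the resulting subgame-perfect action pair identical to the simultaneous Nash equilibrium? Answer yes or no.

Solve by backward induction (R leads).
- A: BR = X, leader payoff 4.
- B: BR = Z, leader payoff 4.
- C: BR = X, leader payoff 6.
- D: BR = X, leader payoff 3.
R's induced payoffs are 4, 4, 6, 3, so R commits to C. Subgame-perfect outcome: (C, X) with payoffs (6, 9).
For the simultaneous game, intersect best replies.
R's best replies: W→B; X→B; Y→A; Z→B.
Column's best replies: A→X; B→Z; C→X; D→X.
Only (B, Z) has each player best-responding; Nash payoffs (4, 7).
Sequential outcome (C, X) differs from the Nash profile (B, Z).

no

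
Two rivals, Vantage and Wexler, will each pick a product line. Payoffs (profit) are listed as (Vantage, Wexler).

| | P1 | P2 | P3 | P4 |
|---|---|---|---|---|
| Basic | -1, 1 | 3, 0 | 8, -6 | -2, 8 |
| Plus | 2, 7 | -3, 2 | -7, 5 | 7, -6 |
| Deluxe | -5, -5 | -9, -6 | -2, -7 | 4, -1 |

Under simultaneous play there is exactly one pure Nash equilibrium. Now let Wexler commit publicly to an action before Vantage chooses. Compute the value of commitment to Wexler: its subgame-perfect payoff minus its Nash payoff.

Vantage best-responds to each possible Wexler move:
- P1 → Vantage plays Plus (best of -1, 2, -5); Wexler gets 7.
- P2 → Vantage plays Basic (best of 3, -3, -9); Wexler gets 0.
- P3 → Vantage plays Basic (best of 8, -7, -2); Wexler gets -6.
- P4 → Vantage plays Plus (best of -2, 7, 4); Wexler gets -6.
Maximizing over 7, 0, -6, -6, Wexler chooses P1. Subgame-perfect outcome: (Plus, P1) with payoffs (2, 7).
For the simultaneous game, intersect best replies.
Vantage's best replies: P1→Plus; P2→Basic; P3→Basic; P4→Plus.
Wexler's best replies: Basic→P4; Plus→P1; Deluxe→P4.
The unique mutual best reply is (Plus, P1), giving (2, 7).
Wexler's commitment gain: 7 − 7 = 0.

0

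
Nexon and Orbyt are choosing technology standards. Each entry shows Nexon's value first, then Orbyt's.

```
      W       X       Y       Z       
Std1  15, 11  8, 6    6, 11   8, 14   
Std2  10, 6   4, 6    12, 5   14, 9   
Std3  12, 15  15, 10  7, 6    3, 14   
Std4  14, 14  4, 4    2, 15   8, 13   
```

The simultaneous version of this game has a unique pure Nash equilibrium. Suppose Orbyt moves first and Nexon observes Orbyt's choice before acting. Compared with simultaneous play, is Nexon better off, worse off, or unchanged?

Nexon best-responds to each possible Orbyt move:
- W: BR = Std1, leader payoff 11.
- X: BR = Std3, leader payoff 10.
- Y: BR = Std2, leader payoff 5.
- Z: BR = Std2, leader payoff 9.
Among 11, 10, 5, 9, the best is 11 at W. Subgame-perfect outcome: (Std1, W) with payoffs (15, 11).
Now find the simultaneous Nash equilibrium.
Nexon's best replies: W→Std1; X→Std3; Y→Std2; Z→Std2.
Orbyt's best replies: Std1→Z; Std2→Z; Std3→W; Std4→Y.
The unique mutual best reply is (Std2, Z), giving (14, 9).
Nexon earns 15 sequentially versus 14 at the Nash outcome: better off.

better off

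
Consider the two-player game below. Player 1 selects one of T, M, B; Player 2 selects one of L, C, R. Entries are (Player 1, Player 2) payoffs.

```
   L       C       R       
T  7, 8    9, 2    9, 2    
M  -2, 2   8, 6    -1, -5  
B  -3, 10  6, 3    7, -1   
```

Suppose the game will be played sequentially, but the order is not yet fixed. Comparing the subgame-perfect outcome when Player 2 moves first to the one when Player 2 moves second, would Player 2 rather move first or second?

If Player 1 leads: Player 2's best replies are T→L, M→C, B→L; Player 1's induced payoffs 7, 8, -3; outcome (M, C), payoffs (8, 6).
If Player 2 leads: Player 1's best replies are L→T, C→T, R→T; Player 2's induced payoffs 8, 2, 2; outcome (T, L), payoffs (7, 8).
Player 2 gets 8 moving first and 6 moving second, so Player 2 prefers to move first.

first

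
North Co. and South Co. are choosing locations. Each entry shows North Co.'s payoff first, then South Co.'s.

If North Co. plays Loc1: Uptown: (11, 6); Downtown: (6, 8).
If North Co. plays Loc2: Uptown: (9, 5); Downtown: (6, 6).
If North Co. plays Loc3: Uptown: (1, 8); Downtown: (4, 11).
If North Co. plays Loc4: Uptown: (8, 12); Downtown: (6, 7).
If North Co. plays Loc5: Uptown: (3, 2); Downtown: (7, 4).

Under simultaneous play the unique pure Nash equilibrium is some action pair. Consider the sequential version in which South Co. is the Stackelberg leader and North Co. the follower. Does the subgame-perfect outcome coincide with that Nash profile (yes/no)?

no

North Co. best-responds to each possible South Co. move:
- Uptown → North Co. plays Loc1 (best of 11, 9, 1, 8, 3); South Co. gets 6.
- Downtown → North Co. plays Loc5 (best of 6, 6, 4, 6, 7); South Co. gets 4.
South Co.'s induced payoffs are 6, 4, so South Co. commits to Uptown. Subgame-perfect outcome: (Loc1, Uptown) with payoffs (11, 6).
Now find the simultaneous Nash equilibrium.
North Co.'s best replies: Uptown→Loc1; Downtown→Loc5.
South Co.'s best replies: Loc1→Downtown; Loc2→Downtown; Loc3→Downtown; Loc4→Uptown; Loc5→Downtown.
The unique mutual best reply is (Loc5, Downtown), giving (7, 4).
Sequential outcome (Loc1, Uptown) differs from the Nash profile (Loc5, Downtown).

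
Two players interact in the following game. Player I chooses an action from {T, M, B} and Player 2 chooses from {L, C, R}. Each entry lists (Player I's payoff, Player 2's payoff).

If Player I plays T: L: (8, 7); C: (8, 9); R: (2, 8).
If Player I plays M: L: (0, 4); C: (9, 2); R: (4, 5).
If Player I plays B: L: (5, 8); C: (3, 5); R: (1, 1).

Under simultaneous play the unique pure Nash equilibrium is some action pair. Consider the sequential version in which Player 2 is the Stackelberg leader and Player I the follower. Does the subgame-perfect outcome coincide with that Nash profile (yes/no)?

Backward induction with Player 2 moving first.
- L: Player I compares 8, 0, 5 and picks T; Player 2 would get 7.
- C: Player I compares 8, 9, 3 and picks M; Player 2 would get 2.
- R: Player I compares 2, 4, 1 and picks M; Player 2 would get 5.
Among 7, 2, 5, the best is 7 at L. Subgame-perfect outcome: (T, L) with payoffs (8, 7).
Under simultaneous play:
Player I's best replies: L→T; C→M; R→M.
Player 2's best replies: T→C; M→R; B→L.
Only (M, R) has each player best-responding; Nash payoffs (4, 5).
Sequential outcome (T, L) differs from the Nash profile (M, R).

no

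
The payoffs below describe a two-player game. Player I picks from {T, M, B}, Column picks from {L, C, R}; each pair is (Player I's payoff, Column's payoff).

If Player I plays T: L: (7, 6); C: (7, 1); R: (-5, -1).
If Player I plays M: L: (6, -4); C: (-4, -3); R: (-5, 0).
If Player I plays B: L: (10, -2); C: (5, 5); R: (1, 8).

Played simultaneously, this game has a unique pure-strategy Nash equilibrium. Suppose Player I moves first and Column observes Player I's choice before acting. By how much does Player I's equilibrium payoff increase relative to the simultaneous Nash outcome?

Column best-responds to each possible Player I move:
- T → Column plays L (best of 6, 1, -1); Player I gets 7.
- M → Column plays R (best of -4, -3, 0); Player I gets -5.
- B → Column plays R (best of -2, 5, 8); Player I gets 1.
Maximizing over 7, -5, 1, Player I chooses T. Subgame-perfect outcome: (T, L) with payoffs (7, 6).
For the simultaneous game, intersect best replies.
Player I's best replies: L→B; C→T; R→B.
Column's best replies: T→L; M→R; B→R.
Only (B, R) has each player best-responding; Nash payoffs (1, 8).
Player I's commitment gain: 7 − 1 = 6.

6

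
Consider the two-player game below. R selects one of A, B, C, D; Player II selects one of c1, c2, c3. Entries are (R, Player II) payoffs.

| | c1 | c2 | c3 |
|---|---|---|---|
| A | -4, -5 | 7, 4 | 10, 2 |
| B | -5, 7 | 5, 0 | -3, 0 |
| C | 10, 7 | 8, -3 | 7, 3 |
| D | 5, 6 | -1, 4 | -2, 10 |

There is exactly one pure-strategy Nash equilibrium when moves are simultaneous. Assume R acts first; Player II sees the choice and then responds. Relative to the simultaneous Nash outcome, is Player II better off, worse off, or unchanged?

unchanged

Work backward from Player II's decision.
- A: BR = c2, leader payoff 7.
- B: BR = c1, leader payoff -5.
- C: BR = c1, leader payoff 10.
- D: BR = c3, leader payoff -2.
Among 7, -5, 10, -2, the best is 10 at C. Subgame-perfect outcome: (C, c1) with payoffs (10, 7).
Now find the simultaneous Nash equilibrium.
R's best replies: c1→C; c2→C; c3→A.
Player II's best replies: A→c2; B→c1; C→c1; D→c3.
The unique mutual best reply is (C, c1), giving (10, 7).
Player II earns 7 sequentially versus 7 at the Nash outcome: unchanged.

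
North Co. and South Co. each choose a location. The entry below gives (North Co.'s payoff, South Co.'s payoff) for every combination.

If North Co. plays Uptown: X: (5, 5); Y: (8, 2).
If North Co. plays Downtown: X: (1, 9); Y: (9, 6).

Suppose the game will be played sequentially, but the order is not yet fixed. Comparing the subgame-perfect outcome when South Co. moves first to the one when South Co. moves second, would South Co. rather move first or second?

If North Co. leads: South Co.'s best replies are Uptown→X, Downtown→X; North Co.'s induced payoffs 5, 1; outcome (Uptown, X), payoffs (5, 5).
If South Co. leads: North Co.'s best replies are X→Uptown, Y→Downtown; South Co.'s induced payoffs 5, 6; outcome (Downtown, Y), payoffs (9, 6).
South Co. gets 6 moving first and 5 moving second, so South Co. prefers to move first.

first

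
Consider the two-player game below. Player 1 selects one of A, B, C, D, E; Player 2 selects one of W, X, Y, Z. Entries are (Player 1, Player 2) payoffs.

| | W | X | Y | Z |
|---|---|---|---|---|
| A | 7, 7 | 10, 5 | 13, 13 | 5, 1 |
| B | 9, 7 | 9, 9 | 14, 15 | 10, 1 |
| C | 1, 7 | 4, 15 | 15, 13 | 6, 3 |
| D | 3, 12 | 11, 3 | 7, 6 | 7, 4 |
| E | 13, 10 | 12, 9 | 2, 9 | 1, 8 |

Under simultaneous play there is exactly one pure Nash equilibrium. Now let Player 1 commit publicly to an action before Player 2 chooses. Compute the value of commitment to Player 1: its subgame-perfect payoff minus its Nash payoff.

Backward induction with Player 1 moving first.
- A → Player 2 plays Y (best of 7, 5, 13, 1); Player 1 gets 13.
- B → Player 2 plays Y (best of 7, 9, 15, 1); Player 1 gets 14.
- C → Player 2 plays X (best of 7, 15, 13, 3); Player 1 gets 4.
- D → Player 2 plays W (best of 12, 3, 6, 4); Player 1 gets 3.
- E → Player 2 plays W (best of 10, 9, 9, 8); Player 1 gets 13.
Among 13, 14, 4, 3, 13, the best is 14 at B. Subgame-perfect outcome: (B, Y) with payoffs (14, 15).
Under simultaneous play:
Player 1's best replies: W→E; X→E; Y→C; Z→B.
Player 2's best replies: A→Y; B→Y; C→X; D→W; E→W.
Only (E, W) has each player best-responding; Nash payoffs (13, 10).
Player 1's commitment gain: 14 − 13 = 1.

1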